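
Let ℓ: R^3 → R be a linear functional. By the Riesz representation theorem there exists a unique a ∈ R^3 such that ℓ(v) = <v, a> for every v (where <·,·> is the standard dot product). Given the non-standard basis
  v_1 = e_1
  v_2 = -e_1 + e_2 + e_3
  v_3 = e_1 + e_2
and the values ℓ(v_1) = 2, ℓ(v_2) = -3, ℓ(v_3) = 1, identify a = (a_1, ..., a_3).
a = (2, -1, 0)

Write a = (a_1, ..., a_3) in the standard basis. For each basis vector v_i, ℓ(v_i) = <v_i, a> is a linear equation in the a_j's. Collect the n equations into a matrix system V a = ℓ, where row i of V is v_i (expressed in the standard basis). Since V is invertible (lower-triangular with 1s on the diagonal, up to permutation), solve by back-substitution:
  V =
[[1, 0, 0],
 [-1, 1, 1],
 [1, 1, 0]]
  V a = (2, -3, 1)
Solving gives a = (2, -1, 0).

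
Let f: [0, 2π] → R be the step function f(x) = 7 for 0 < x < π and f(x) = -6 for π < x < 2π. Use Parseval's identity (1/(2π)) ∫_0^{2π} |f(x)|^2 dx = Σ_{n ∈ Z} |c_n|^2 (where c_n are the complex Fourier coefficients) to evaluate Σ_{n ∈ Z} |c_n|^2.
Σ |c_n|^2 = 85/2

Parseval equates the L^2 energy of f (normalised by 1/(2π)) with the ℓ^2 sum of its Fourier coefficients: (1/(2π)) ∫_0^{2π} |f|^2 = Σ |c_n|^2.
Compute the left side: (1/(2π)) [∫_0^π 7^2 dx + ∫_π^{2π} (-6)^2 dx] = (1/(2π)) · (49π + 36π) = (49 + 36)/2 = 85/2.
So Σ_{n ∈ Z} |c_n|^2 = 85/2.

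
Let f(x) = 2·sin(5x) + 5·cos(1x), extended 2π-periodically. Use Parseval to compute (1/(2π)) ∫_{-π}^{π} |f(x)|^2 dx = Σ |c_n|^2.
Σ |c_n|^2 = 29/2

Expand |f|^2 and use orthogonality of {sin(nx), cos(mx)} on [-π, π]:
  ∫_{-π}^{π} sin(nx)^2 dx = π, ∫ cos(mx)^2 dx = π, and cross terms integrate to 0.
So ∫_{-π}^{π} f(x)^2 dx = 2^2 · π + 5^2 · π = (4 + 25)π.
Divide by 2π: (4 + 25)/2 = 29/2.
By Parseval, this equals Σ |c_n|^2.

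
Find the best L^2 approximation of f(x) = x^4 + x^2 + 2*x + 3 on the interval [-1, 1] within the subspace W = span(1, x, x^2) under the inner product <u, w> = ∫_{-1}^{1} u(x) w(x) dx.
g(x) = 13*x^2/7 + 2*x + 102/35

The best approximation g ∈ W is the orthogonal projection of f onto W. Writing g = a_0 + a_1 x + a_2 x^2, the coefficients solve the normal equations G · a = b where
  G_{ij} = <φ_i, φ_j> and b_i = <f, φ_i>, with φ_0 = 1, φ_1 = x, φ_2 = x^2.
G =
  [2, 0, 2/3]
  [0, 2/3, 0]
  [2/3, 0, 2/5],
b = (106/15, 4/3, 94/35).
Solving gives a_0 = 102/35, a_1 = 2, a_2 = 13/7, so
  g(x) = 13*x^2/7 + 2*x + 102/35.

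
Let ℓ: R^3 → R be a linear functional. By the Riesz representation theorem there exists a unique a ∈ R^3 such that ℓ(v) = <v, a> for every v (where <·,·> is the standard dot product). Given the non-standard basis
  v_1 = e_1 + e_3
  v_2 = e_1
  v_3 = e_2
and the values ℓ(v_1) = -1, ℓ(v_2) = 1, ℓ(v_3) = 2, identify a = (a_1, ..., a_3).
a = (1, 2, -2)

Write a = (a_1, ..., a_3) in the standard basis. For each basis vector v_i, ℓ(v_i) = <v_i, a> is a linear equation in the a_j's. Collect the n equations into a matrix system V a = ℓ, where row i of V is v_i (expressed in the standard basis). Since V is invertible (lower-triangular with 1s on the diagonal, up to permutation), solve by back-substitution:
  V =
[[1, 0, 1],
 [1, 0, 0],
 [0, 1, 0]]
  V a = (-1, 1, 2)
Solving gives a = (1, 2, -2).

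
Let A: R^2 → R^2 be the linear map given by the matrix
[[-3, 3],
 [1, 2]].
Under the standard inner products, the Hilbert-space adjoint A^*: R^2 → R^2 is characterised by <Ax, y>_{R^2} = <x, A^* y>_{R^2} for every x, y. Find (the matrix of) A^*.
A^* = A^T =
[[-3, 1],
 [3, 2]]

For real matrices with standard dot products, the defining identity <Ax, y> = <x, A^* y> gives (Ax)^T y = x^T (A^*) y, i.e. x^T A^T y = x^T (A^*) y. Since this holds for all x, y, we must have A^* = A^T. Therefore
A^* =
[[-3, 1],
 [3, 2]].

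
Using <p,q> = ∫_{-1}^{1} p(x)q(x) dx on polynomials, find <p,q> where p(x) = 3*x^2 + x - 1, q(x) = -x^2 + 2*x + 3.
<p,q> = 4/5

Expand the product: p(x)·q(x) = -3*x^4 + 5*x^3 + 12*x^2 + x - 3.
∫_{-1}^{1} of each monomial x^k gives [2/(k+1) if k even, 0 if k odd]. Integrating term-by-term (or equivalently evaluating the antiderivative F(x) = -3*x^5/5 + 5*x^4/4 + 4*x^3 + x^2/2 - 3*x at the endpoints):
  F(1) − F(−1) = 43/20 − (27/20) = 4/5.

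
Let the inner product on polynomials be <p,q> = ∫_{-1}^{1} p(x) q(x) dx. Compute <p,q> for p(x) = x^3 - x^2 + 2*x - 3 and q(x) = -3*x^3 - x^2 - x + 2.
<p,q> = -1672/105

Expand the product: p(x)·q(x) = -3*x^6 + 2*x^5 - 6*x^4 + 10*x^3 - x^2 + 7*x - 6.
∫_{-1}^{1} of each monomial x^k gives [2/(k+1) if k even, 0 if k odd]. Integrating term-by-term (or equivalently evaluating the antiderivative F(x) = -3*x^7/7 + x^6/3 - 6*x^5/5 + 5*x^4/2 - x^3/3 + 7*x^2/2 - 6*x at the endpoints):
  F(1) − F(−1) = -57/35 − (1501/105) = -1672/105.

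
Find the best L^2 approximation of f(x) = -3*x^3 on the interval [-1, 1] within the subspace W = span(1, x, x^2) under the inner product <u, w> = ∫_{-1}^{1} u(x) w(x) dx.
g(x) = -9*x/5

The best approximation g ∈ W is the orthogonal projection of f onto W. Writing g = a_0 + a_1 x + a_2 x^2, the coefficients solve the normal equations G · a = b where
  G_{ij} = <φ_i, φ_j> and b_i = <f, φ_i>, with φ_0 = 1, φ_1 = x, φ_2 = x^2.
G =
  [2, 0, 2/3]
  [0, 2/3, 0]
  [2/3, 0, 2/5],
b = (0, -6/5, 0).
Solving gives a_0 = 0, a_1 = -9/5, a_2 = 0, so
  g(x) = -9*x/5.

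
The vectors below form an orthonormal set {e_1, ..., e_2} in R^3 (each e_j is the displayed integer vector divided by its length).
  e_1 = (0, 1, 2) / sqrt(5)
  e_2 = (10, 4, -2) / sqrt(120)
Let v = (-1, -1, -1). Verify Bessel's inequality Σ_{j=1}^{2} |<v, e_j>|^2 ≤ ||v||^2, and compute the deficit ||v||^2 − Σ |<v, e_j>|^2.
Σ |<v, e_j>|^2 = 3; ||v||^2 = 3; deficit = 0

Write each e_j = u_j / sqrt(<u_j, u_j>) where u_j is the displayed integer vector. Then <v, e_j> = <v, u_j> / sqrt(<u_j, u_j>), so |<v, e_j>|^2 = <v, u_j>^2 / <u_j, u_j>.
Coefficients: <v, e_1> = -3/sqrt(5), <v, e_2> = -12/sqrt(120).
Square and sum: Σ |<v, e_j>|^2 = 3.
Compute ||v||^2 = v·v = 3.
Deficit = 3 − 3 = 0 ≥ 0, confirming Bessel's inequality. (The deficit equals ||v − Σ <v,e_j> e_j||^2, the squared distance from v to span{e_j}.)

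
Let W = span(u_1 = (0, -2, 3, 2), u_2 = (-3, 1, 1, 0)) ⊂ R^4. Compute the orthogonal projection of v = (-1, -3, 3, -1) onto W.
proj_W(v) = (-19/31, -121/93, 229/93, 140/93)

Set up U = [u_1 | ... | u_2] ∈ R^(4×2). The projector onto W = col(U) is P = U (U^T U)^(-1) U^T.
Compute U^T U =
  [17, 1]
  [1, 11],
and U^T v = (13, 3).
Solve U^T U · c = U^T v for the coefficients: c = (70/93, 19/93). The projection is proj_W(v) = U c.
Check: (v - proj_W(v)) · u_1 = 0  (should be 0).
Check: (v - proj_W(v)) · u_2 = 0  (should be 0).
Result: proj_W(v) = (-19/31, -121/93, 229/93, 140/93).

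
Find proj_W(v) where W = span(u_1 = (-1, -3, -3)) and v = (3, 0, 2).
proj_W(v) = (9/19, 27/19, 27/19)

Set up U = [u_1 | ... | u_1] ∈ R^(3×1). The projector onto W = col(U) is P = U (U^T U)^(-1) U^T.
Compute U^T U =
  [19],
and U^T v = (-9).
Solve U^T U · c = U^T v for the coefficients: c = (-9/19). The projection is proj_W(v) = U c.
Check: (v - proj_W(v)) · u_1 = 0  (should be 0).
Result: proj_W(v) = (9/19, 27/19, 27/19).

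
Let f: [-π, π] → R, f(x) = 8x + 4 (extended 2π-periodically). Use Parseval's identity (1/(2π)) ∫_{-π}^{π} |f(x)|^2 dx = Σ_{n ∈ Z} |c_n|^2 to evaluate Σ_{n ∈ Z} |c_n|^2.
Σ |c_n|^2 = 64π^2/3 + 16

Expand and integrate term by term over [-π, π]:
  ∫ (8x)^2 dx = 64·(2π^3/3); ∫ 2·8·(4)·x dx = 0 (odd integrand); ∫ 4^2 dx = 16·2π.
So (1/(2π)) ∫_{-π}^{π} (8x + 4)^2 dx = 64π^2/3 + 16 = 64π^2/3 + 16.
Parseval ⇒ Σ |c_n|^2 = 64π^2/3 + 16.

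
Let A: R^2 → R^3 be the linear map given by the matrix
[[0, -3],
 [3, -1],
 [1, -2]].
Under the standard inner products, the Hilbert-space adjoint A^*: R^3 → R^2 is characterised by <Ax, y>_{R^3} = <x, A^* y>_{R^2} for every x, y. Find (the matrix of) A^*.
A^* = A^T =
[[0, 3, 1],
 [-3, -1, -2]]

For real matrices with standard dot products, the defining identity <Ax, y> = <x, A^* y> gives (Ax)^T y = x^T (A^*) y, i.e. x^T A^T y = x^T (A^*) y. Since this holds for all x, y, we must have A^* = A^T. Therefore
A^* =
[[0, 3, 1],
 [-3, -1, -2]].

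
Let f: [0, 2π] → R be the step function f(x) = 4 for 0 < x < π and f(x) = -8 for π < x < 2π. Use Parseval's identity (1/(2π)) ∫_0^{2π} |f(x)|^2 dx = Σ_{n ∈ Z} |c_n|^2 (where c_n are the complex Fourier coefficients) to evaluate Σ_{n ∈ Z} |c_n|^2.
Σ |c_n|^2 = 40

Parseval equates the L^2 energy of f (normalised by 1/(2π)) with the ℓ^2 sum of its Fourier coefficients: (1/(2π)) ∫_0^{2π} |f|^2 = Σ |c_n|^2.
Compute the left side: (1/(2π)) [∫_0^π 4^2 dx + ∫_π^{2π} (-8)^2 dx] = (1/(2π)) · (16π + 64π) = (16 + 64)/2 = 40.
So Σ_{n ∈ Z} |c_n|^2 = 40.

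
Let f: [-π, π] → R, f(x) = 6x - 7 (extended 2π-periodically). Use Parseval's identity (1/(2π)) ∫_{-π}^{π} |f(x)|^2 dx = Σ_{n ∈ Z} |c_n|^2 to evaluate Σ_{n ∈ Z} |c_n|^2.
Σ |c_n|^2 = 12π^2 + 49

Expand and integrate term by term over [-π, π]:
  ∫ (6x)^2 dx = 36·(2π^3/3); ∫ 2·6·(-7)·x dx = 0 (odd integrand); ∫ (-7)^2 dx = 49·2π.
So (1/(2π)) ∫_{-π}^{π} (6x - 7)^2 dx = 36π^2/3 + 49 = 12π^2 + 49.
Parseval ⇒ Σ |c_n|^2 = 12π^2 + 49.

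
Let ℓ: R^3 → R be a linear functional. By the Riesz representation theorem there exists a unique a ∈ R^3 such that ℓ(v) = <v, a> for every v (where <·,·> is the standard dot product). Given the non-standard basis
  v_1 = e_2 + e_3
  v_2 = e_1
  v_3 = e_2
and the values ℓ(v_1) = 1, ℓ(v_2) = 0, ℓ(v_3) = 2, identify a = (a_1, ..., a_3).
a = (0, 2, -1)

Write a = (a_1, ..., a_3) in the standard basis. For each basis vector v_i, ℓ(v_i) = <v_i, a> is a linear equation in the a_j's. Collect the n equations into a matrix system V a = ℓ, where row i of V is v_i (expressed in the standard basis). Since V is invertible (lower-triangular with 1s on the diagonal, up to permutation), solve by back-substitution:
  V =
[[0, 1, 1],
 [1, 0, 0],
 [0, 1, 0]]
  V a = (1, 0, 2)
Solving gives a = (0, 2, -1).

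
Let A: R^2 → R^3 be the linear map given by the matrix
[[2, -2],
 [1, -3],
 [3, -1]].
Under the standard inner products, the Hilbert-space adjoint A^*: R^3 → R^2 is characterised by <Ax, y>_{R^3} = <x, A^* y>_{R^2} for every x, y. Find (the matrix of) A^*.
A^* = A^T =
[[2, 1, 3],
 [-2, -3, -1]]

For real matrices with standard dot products, the defining identity <Ax, y> = <x, A^* y> gives (Ax)^T y = x^T (A^*) y, i.e. x^T A^T y = x^T (A^*) y. Since this holds for all x, y, we must have A^* = A^T. Therefore
A^* =
[[2, 1, 3],
 [-2, -3, -1]].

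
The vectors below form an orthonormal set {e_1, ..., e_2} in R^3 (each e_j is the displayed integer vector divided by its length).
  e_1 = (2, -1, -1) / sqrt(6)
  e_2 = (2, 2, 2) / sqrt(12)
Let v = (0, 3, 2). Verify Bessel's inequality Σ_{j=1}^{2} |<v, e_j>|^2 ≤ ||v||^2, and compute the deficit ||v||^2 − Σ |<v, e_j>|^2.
Σ |<v, e_j>|^2 = 25/2; ||v||^2 = 13; deficit = 1/2

Write each e_j = u_j / sqrt(<u_j, u_j>) where u_j is the displayed integer vector. Then <v, e_j> = <v, u_j> / sqrt(<u_j, u_j>), so |<v, e_j>|^2 = <v, u_j>^2 / <u_j, u_j>.
Coefficients: <v, e_1> = -5/sqrt(6), <v, e_2> = 10/sqrt(12).
Square and sum: Σ |<v, e_j>|^2 = 25/2.
Compute ||v||^2 = v·v = 13.
Deficit = 13 − 25/2 = 1/2 ≥ 0, confirming Bessel's inequality. (The deficit equals ||v − Σ <v,e_j> e_j||^2, the squared distance from v to span{e_j}.)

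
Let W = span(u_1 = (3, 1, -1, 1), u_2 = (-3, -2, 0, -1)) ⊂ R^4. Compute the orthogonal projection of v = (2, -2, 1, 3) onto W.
proj_W(v) = (3/2, 0, -1, 1/2)

Set up U = [u_1 | ... | u_2] ∈ R^(4×2). The projector onto W = col(U) is P = U (U^T U)^(-1) U^T.
Compute U^T U =
  [12, -12]
  [-12, 14],
and U^T v = (6, -5).
Solve U^T U · c = U^T v for the coefficients: c = (1, 1/2). The projection is proj_W(v) = U c.
Check: (v - proj_W(v)) · u_1 = 0  (should be 0).
Check: (v - proj_W(v)) · u_2 = 0  (should be 0).
Result: proj_W(v) = (3/2, 0, -1, 1/2).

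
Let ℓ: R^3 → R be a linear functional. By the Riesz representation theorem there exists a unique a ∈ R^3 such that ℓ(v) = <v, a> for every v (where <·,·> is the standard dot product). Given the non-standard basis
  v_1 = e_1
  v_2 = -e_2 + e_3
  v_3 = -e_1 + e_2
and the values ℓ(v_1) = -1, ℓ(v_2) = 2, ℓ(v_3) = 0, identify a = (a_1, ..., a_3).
a = (-1, -1, 1)

Write a = (a_1, ..., a_3) in the standard basis. For each basis vector v_i, ℓ(v_i) = <v_i, a> is a linear equation in the a_j's. Collect the n equations into a matrix system V a = ℓ, where row i of V is v_i (expressed in the standard basis). Since V is invertible (lower-triangular with 1s on the diagonal, up to permutation), solve by back-substitution:
  V =
[[1, 0, 0],
 [0, -1, 1],
 [-1, 1, 0]]
  V a = (-1, 2, 0)
Solving gives a = (-1, -1, 1).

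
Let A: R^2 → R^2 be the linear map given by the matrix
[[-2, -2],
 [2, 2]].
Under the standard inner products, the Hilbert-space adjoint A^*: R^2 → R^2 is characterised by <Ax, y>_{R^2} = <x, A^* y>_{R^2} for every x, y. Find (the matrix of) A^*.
A^* = A^T =
[[-2, 2],
 [-2, 2]]

For real matrices with standard dot products, the defining identity <Ax, y> = <x, A^* y> gives (Ax)^T y = x^T (A^*) y, i.e. x^T A^T y = x^T (A^*) y. Since this holds for all x, y, we must have A^* = A^T. Therefore
A^* =
[[-2, 2],
 [-2, 2]].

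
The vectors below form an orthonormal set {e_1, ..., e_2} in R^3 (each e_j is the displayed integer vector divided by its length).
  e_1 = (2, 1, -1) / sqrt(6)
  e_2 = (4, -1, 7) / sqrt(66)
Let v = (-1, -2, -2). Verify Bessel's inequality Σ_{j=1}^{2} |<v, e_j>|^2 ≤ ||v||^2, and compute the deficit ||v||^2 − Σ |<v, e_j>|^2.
Σ |<v, e_j>|^2 = 50/11; ||v||^2 = 9; deficit = 49/11

Write each e_j = u_j / sqrt(<u_j, u_j>) where u_j is the displayed integer vector. Then <v, e_j> = <v, u_j> / sqrt(<u_j, u_j>), so |<v, e_j>|^2 = <v, u_j>^2 / <u_j, u_j>.
Coefficients: <v, e_1> = -2/sqrt(6), <v, e_2> = -16/sqrt(66).
Square and sum: Σ |<v, e_j>|^2 = 50/11.
Compute ||v||^2 = v·v = 9.
Deficit = 9 − 50/11 = 49/11 ≥ 0, confirming Bessel's inequality. (The deficit equals ||v − Σ <v,e_j> e_j||^2, the squared distance from v to span{e_j}.)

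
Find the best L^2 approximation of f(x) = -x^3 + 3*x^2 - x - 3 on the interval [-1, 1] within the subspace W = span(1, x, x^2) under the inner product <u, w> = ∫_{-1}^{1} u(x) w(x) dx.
g(x) = 3*x^2 - 8*x/5 - 3

The best approximation g ∈ W is the orthogonal projection of f onto W. Writing g = a_0 + a_1 x + a_2 x^2, the coefficients solve the normal equations G · a = b where
  G_{ij} = <φ_i, φ_j> and b_i = <f, φ_i>, with φ_0 = 1, φ_1 = x, φ_2 = x^2.
G =
  [2, 0, 2/3]
  [0, 2/3, 0]
  [2/3, 0, 2/5],
b = (-4, -16/15, -4/5).
Solving gives a_0 = -3, a_1 = -8/5, a_2 = 3, so
  g(x) = 3*x^2 - 8*x/5 - 3.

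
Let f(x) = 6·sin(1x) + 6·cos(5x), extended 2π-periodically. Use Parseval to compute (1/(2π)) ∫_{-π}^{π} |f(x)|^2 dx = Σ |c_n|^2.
Σ |c_n|^2 = 36

Expand |f|^2 and use orthogonality of {sin(nx), cos(mx)} on [-π, π]:
  ∫_{-π}^{π} sin(nx)^2 dx = π, ∫ cos(mx)^2 dx = π, and cross terms integrate to 0.
So ∫_{-π}^{π} f(x)^2 dx = 6^2 · π + 6^2 · π = (36 + 36)π.
Divide by 2π: (36 + 36)/2 = 36.
By Parseval, this equals Σ |c_n|^2.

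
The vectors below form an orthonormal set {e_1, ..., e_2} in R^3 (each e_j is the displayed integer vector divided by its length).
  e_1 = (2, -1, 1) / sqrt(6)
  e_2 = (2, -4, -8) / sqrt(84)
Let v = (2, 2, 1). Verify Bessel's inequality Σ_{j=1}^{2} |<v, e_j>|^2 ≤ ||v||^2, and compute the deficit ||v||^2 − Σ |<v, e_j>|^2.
Σ |<v, e_j>|^2 = 45/14; ||v||^2 = 9; deficit = 81/14

Write each e_j = u_j / sqrt(<u_j, u_j>) where u_j is the displayed integer vector. Then <v, e_j> = <v, u_j> / sqrt(<u_j, u_j>), so |<v, e_j>|^2 = <v, u_j>^2 / <u_j, u_j>.
Coefficients: <v, e_1> = 3/sqrt(6), <v, e_2> = -12/sqrt(84).
Square and sum: Σ |<v, e_j>|^2 = 45/14.
Compute ||v||^2 = v·v = 9.
Deficit = 9 − 45/14 = 81/14 ≥ 0, confirming Bessel's inequality. (The deficit equals ||v − Σ <v,e_j> e_j||^2, the squared distance from v to span{e_j}.)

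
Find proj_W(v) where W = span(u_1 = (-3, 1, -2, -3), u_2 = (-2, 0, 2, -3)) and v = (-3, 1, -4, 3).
proj_W(v) = (-59/135, 137/135, -626/135, 13/15)

Set up U = [u_1 | ... | u_2] ∈ R^(4×2). The projector onto W = col(U) is P = U (U^T U)^(-1) U^T.
Compute U^T U =
  [23, 11]
  [11, 17],
and U^T v = (9, -11).
Solve U^T U · c = U^T v for the coefficients: c = (137/135, -176/135). The projection is proj_W(v) = U c.
Check: (v - proj_W(v)) · u_1 = 0  (should be 0).
Check: (v - proj_W(v)) · u_2 = 0  (should be 0).
Result: proj_W(v) = (-59/135, 137/135, -626/135, 13/15).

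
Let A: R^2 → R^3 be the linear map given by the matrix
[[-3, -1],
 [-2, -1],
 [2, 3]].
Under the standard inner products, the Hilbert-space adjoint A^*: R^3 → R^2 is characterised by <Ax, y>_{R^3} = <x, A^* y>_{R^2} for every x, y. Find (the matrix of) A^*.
A^* = A^T =
[[-3, -2, 2],
 [-1, -1, 3]]

For real matrices with standard dot products, the defining identity <Ax, y> = <x, A^* y> gives (Ax)^T y = x^T (A^*) y, i.e. x^T A^T y = x^T (A^*) y. Since this holds for all x, y, we must have A^* = A^T. Therefore
A^* =
[[-3, -2, 2],
 [-1, -1, 3]].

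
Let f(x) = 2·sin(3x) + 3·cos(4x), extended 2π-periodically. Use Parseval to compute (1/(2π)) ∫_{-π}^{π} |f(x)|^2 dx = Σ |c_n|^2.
Σ |c_n|^2 = 13/2

Expand |f|^2 and use orthogonality of {sin(nx), cos(mx)} on [-π, π]:
  ∫_{-π}^{π} sin(nx)^2 dx = π, ∫ cos(mx)^2 dx = π, and cross terms integrate to 0.
So ∫_{-π}^{π} f(x)^2 dx = 2^2 · π + 3^2 · π = (4 + 9)π.
Divide by 2π: (4 + 9)/2 = 13/2.
By Parseval, this equals Σ |c_n|^2.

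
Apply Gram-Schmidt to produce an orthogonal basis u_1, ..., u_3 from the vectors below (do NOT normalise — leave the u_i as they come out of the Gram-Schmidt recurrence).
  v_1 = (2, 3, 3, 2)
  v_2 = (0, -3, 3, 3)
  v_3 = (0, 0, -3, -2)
Orthogonal basis:
  u_1 = (2, 3, 3, 2)
  u_2 = (-6/13, -48/13, 30/13, 33/13)
  u_3 = (29/37, -17/74, -31/74, 7/37)

Apply the Gram-Schmidt recurrence
  u_1 = v_1
  u_i = v_i − Σ_{j<i} ((v_i · u_j) / (u_j · u_j)) · u_j.

Step by step this gives:
  u_1 = (2, 3, 3, 2)
  u_2 = (-6/13, -48/13, 30/13, 33/13)
  u_3 = (29/37, -17/74, -31/74, 7/37)

Orthogonality check:
  u_2 · u_1 = 0 (should be 0)
  u_3 · u_1 = 0 (should be 0)
  u_3 · u_2 = 0 (should be 0)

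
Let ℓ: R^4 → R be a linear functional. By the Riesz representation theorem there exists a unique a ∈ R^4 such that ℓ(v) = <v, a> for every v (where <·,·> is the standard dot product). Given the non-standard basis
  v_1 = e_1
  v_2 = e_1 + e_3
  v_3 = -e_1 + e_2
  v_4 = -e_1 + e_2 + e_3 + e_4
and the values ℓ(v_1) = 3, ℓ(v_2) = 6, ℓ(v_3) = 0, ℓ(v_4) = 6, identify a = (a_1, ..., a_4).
a = (3, 3, 3, 3)

Write a = (a_1, ..., a_4) in the standard basis. For each basis vector v_i, ℓ(v_i) = <v_i, a> is a linear equation in the a_j's. Collect the n equations into a matrix system V a = ℓ, where row i of V is v_i (expressed in the standard basis). Since V is invertible (lower-triangular with 1s on the diagonal, up to permutation), solve by back-substitution:
  V =
[[1, 0, 0, 0],
 [1, 0, 1, 0],
 [-1, 1, 0, 0],
 [-1, 1, 1, 1]]
  V a = (3, 6, 0, 6)
Solving gives a = (3, 3, 3, 3).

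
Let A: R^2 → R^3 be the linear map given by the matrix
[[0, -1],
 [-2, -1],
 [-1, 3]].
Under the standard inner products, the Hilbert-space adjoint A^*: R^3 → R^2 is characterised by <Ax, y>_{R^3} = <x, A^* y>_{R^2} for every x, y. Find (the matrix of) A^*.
A^* = A^T =
[[0, -2, -1],
 [-1, -1, 3]]

For real matrices with standard dot products, the defining identity <Ax, y> = <x, A^* y> gives (Ax)^T y = x^T (A^*) y, i.e. x^T A^T y = x^T (A^*) y. Since this holds for all x, y, we must have A^* = A^T. Therefore
A^* =
[[0, -2, -1],
 [-1, -1, 3]].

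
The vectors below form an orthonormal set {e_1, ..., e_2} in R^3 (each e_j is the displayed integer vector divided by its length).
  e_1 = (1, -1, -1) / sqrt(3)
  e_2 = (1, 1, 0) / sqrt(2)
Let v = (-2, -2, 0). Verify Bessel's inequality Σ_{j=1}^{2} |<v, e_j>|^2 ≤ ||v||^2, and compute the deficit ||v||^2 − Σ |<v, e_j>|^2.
Σ |<v, e_j>|^2 = 8; ||v||^2 = 8; deficit = 0

Write each e_j = u_j / sqrt(<u_j, u_j>) where u_j is the displayed integer vector. Then <v, e_j> = <v, u_j> / sqrt(<u_j, u_j>), so |<v, e_j>|^2 = <v, u_j>^2 / <u_j, u_j>.
Coefficients: <v, e_1> = 0/sqrt(3), <v, e_2> = -4/sqrt(2).
Square and sum: Σ |<v, e_j>|^2 = 8.
Compute ||v||^2 = v·v = 8.
Deficit = 8 − 8 = 0 ≥ 0, confirming Bessel's inequality. (The deficit equals ||v − Σ <v,e_j> e_j||^2, the squared distance from v to span{e_j}.)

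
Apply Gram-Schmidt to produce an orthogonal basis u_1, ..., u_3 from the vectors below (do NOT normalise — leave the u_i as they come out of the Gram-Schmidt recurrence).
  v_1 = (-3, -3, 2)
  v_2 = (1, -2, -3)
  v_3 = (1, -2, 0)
Orthogonal basis:
  u_1 = (-3, -3, 2)
  u_2 = (13/22, -53/22, -30/11)
  u_3 = (27/23, -189/299, 243/299)

Apply the Gram-Schmidt recurrence
  u_1 = v_1
  u_i = v_i − Σ_{j<i} ((v_i · u_j) / (u_j · u_j)) · u_j.

Step by step this gives:
  u_1 = (-3, -3, 2)
  u_2 = (13/22, -53/22, -30/11)
  u_3 = (27/23, -189/299, 243/299)

Orthogonality check:
  u_2 · u_1 = 0 (should be 0)
  u_3 · u_1 = 0 (should be 0)
  u_3 · u_2 = 0 (should be 0)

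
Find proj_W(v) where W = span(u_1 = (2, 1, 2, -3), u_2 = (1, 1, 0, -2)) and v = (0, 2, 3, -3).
proj_W(v) = (17/9, 7/9, 20/9, -8/3)

Set up U = [u_1 | ... | u_2] ∈ R^(4×2). The projector onto W = col(U) is P = U (U^T U)^(-1) U^T.
Compute U^T U =
  [18, 9]
  [9, 6],
and U^T v = (17, 8).
Solve U^T U · c = U^T v for the coefficients: c = (10/9, -1/3). The projection is proj_W(v) = U c.
Check: (v - proj_W(v)) · u_1 = 0  (should be 0).
Check: (v - proj_W(v)) · u_2 = 0  (should be 0).
Result: proj_W(v) = (17/9, 7/9, 20/9, -8/3).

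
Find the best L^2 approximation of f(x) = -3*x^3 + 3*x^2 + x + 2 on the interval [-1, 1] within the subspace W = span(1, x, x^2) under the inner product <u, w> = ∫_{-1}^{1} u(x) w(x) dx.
g(x) = 3*x^2 - 4*x/5 + 2

The best approximation g ∈ W is the orthogonal projection of f onto W. Writing g = a_0 + a_1 x + a_2 x^2, the coefficients solve the normal equations G · a = b where
  G_{ij} = <φ_i, φ_j> and b_i = <f, φ_i>, with φ_0 = 1, φ_1 = x, φ_2 = x^2.
G =
  [2, 0, 2/3]
  [0, 2/3, 0]
  [2/3, 0, 2/5],
b = (6, -8/15, 38/15).
Solving gives a_0 = 2, a_1 = -4/5, a_2 = 3, so
  g(x) = 3*x^2 - 4*x/5 + 2.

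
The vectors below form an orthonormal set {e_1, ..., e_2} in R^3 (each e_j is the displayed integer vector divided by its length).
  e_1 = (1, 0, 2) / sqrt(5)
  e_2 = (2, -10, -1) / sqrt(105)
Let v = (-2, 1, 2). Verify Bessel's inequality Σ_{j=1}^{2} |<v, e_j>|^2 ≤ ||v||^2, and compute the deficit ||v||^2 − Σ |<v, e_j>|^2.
Σ |<v, e_j>|^2 = 68/21; ||v||^2 = 9; deficit = 121/21

Write each e_j = u_j / sqrt(<u_j, u_j>) where u_j is the displayed integer vector. Then <v, e_j> = <v, u_j> / sqrt(<u_j, u_j>), so |<v, e_j>|^2 = <v, u_j>^2 / <u_j, u_j>.
Coefficients: <v, e_1> = 2/sqrt(5), <v, e_2> = -16/sqrt(105).
Square and sum: Σ |<v, e_j>|^2 = 68/21.
Compute ||v||^2 = v·v = 9.
Deficit = 9 − 68/21 = 121/21 ≥ 0, confirming Bessel's inequality. (The deficit equals ||v − Σ <v,e_j> e_j||^2, the squared distance from v to span{e_j}.)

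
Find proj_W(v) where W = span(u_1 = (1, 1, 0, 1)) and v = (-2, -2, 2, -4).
proj_W(v) = (-8/3, -8/3, 0, -8/3)

Set up U = [u_1 | ... | u_1] ∈ R^(4×1). The projector onto W = col(U) is P = U (U^T U)^(-1) U^T.
Compute U^T U =
  [3],
and U^T v = (-8).
Solve U^T U · c = U^T v for the coefficients: c = (-8/3). The projection is proj_W(v) = U c.
Check: (v - proj_W(v)) · u_1 = 0  (should be 0).
Result: proj_W(v) = (-8/3, -8/3, 0, -8/3).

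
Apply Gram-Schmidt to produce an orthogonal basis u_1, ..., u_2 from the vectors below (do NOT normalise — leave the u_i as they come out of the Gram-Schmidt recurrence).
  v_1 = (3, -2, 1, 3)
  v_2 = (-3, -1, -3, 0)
Orthogonal basis:
  u_1 = (3, -2, 1, 3)
  u_2 = (-39/23, -43/23, -59/23, 30/23)

Apply the Gram-Schmidt recurrence
  u_1 = v_1
  u_i = v_i − Σ_{j<i} ((v_i · u_j) / (u_j · u_j)) · u_j.

Step by step this gives:
  u_1 = (3, -2, 1, 3)
  u_2 = (-39/23, -43/23, -59/23, 30/23)

Orthogonality check:
  u_2 · u_1 = 0 (should be 0)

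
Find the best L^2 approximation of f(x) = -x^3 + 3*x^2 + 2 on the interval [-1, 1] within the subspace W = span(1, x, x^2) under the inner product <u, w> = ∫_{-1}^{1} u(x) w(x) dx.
g(x) = 3*x^2 - 3*x/5 + 2

The best approximation g ∈ W is the orthogonal projection of f onto W. Writing g = a_0 + a_1 x + a_2 x^2, the coefficients solve the normal equations G · a = b where
  G_{ij} = <φ_i, φ_j> and b_i = <f, φ_i>, with φ_0 = 1, φ_1 = x, φ_2 = x^2.
G =
  [2, 0, 2/3]
  [0, 2/3, 0]
  [2/3, 0, 2/5],
b = (6, -2/5, 38/15).
Solving gives a_0 = 2, a_1 = -3/5, a_2 = 3, so
  g(x) = 3*x^2 - 3*x/5 + 2.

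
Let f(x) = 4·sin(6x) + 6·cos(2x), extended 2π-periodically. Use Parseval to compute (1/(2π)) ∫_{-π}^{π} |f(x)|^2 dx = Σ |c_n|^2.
Σ |c_n|^2 = 26

Expand |f|^2 and use orthogonality of {sin(nx), cos(mx)} on [-π, π]:
  ∫_{-π}^{π} sin(nx)^2 dx = π, ∫ cos(mx)^2 dx = π, and cross terms integrate to 0.
So ∫_{-π}^{π} f(x)^2 dx = 4^2 · π + 6^2 · π = (16 + 36)π.
Divide by 2π: (16 + 36)/2 = 26.
By Parseval, this equals Σ |c_n|^2.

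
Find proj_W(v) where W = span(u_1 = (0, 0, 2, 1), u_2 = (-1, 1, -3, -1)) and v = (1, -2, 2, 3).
proj_W(v) = (1, -1, 3, 1)

Set up U = [u_1 | ... | u_2] ∈ R^(4×2). The projector onto W = col(U) is P = U (U^T U)^(-1) U^T.
Compute U^T U =
  [5, -7]
  [-7, 12],
and U^T v = (7, -12).
Solve U^T U · c = U^T v for the coefficients: c = (0, -1). The projection is proj_W(v) = U c.
Check: (v - proj_W(v)) · u_1 = 0  (should be 0).
Check: (v - proj_W(v)) · u_2 = 0  (should be 0).
Result: proj_W(v) = (1, -1, 3, 1).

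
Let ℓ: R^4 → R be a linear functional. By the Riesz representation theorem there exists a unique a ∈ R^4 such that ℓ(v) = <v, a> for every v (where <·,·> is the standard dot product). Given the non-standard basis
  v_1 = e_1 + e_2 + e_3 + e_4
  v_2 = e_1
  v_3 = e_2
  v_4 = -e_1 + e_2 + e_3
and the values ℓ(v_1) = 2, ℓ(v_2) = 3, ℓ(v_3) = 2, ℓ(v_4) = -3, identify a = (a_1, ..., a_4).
a = (3, 2, -2, -1)

Write a = (a_1, ..., a_4) in the standard basis. For each basis vector v_i, ℓ(v_i) = <v_i, a> is a linear equation in the a_j's. Collect the n equations into a matrix system V a = ℓ, where row i of V is v_i (expressed in the standard basis). Since V is invertible (lower-triangular with 1s on the diagonal, up to permutation), solve by back-substitution:
  V =
[[1, 1, 1, 1],
 [1, 0, 0, 0],
 [0, 1, 0, 0],
 [-1, 1, 1, 0]]
  V a = (2, 3, 2, -3)
Solving gives a = (3, 2, -2, -1).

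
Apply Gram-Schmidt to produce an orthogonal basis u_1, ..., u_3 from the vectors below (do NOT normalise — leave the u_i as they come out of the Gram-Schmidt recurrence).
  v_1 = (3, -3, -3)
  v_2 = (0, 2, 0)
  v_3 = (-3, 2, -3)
Orthogonal basis:
  u_1 = (3, -3, -3)
  u_2 = (2/3, 4/3, -2/3)
  u_3 = (-3, 0, -3)

Apply the Gram-Schmidt recurrence
  u_1 = v_1
  u_i = v_i − Σ_{j<i} ((v_i · u_j) / (u_j · u_j)) · u_j.

Step by step this gives:
  u_1 = (3, -3, -3)
  u_2 = (2/3, 4/3, -2/3)
  u_3 = (-3, 0, -3)

Orthogonality check:
  u_2 · u_1 = 0 (should be 0)
  u_3 · u_1 = 0 (should be 0)
  u_3 · u_2 = 0 (should be 0)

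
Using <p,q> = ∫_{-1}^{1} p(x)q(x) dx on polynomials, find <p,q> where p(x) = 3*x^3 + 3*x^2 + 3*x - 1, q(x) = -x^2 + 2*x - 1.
<p,q> = 88/15

Expand the product: p(x)·q(x) = -3*x^5 + 3*x^4 + 4*x^2 - 5*x + 1.
∫_{-1}^{1} of each monomial x^k gives [2/(k+1) if k even, 0 if k odd]. Integrating term-by-term (or equivalently evaluating the antiderivative F(x) = -x^6/2 + 3*x^5/5 + 4*x^3/3 - 5*x^2/2 + x at the endpoints):
  F(1) − F(−1) = -1/15 − (-89/15) = 88/15.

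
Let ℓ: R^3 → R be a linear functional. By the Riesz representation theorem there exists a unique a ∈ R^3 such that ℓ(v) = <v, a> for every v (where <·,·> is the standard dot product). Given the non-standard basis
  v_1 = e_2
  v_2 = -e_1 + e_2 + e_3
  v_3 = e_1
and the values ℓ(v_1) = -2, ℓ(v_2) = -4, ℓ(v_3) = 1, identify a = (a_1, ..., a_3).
a = (1, -2, -1)

Write a = (a_1, ..., a_3) in the standard basis. For each basis vector v_i, ℓ(v_i) = <v_i, a> is a linear equation in the a_j's. Collect the n equations into a matrix system V a = ℓ, where row i of V is v_i (expressed in the standard basis). Since V is invertible (lower-triangular with 1s on the diagonal, up to permutation), solve by back-substitution:
  V =
[[0, 1, 0],
 [-1, 1, 1],
 [1, 0, 0]]
  V a = (-2, -4, 1)
Solving gives a = (1, -2, -1).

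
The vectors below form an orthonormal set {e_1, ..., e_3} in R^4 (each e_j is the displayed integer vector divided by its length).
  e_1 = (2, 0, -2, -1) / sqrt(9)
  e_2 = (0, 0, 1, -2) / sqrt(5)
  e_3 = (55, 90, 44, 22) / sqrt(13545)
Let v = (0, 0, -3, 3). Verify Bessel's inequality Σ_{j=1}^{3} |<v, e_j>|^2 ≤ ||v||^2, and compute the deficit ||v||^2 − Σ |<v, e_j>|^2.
Σ |<v, e_j>|^2 = 5274/301; ||v||^2 = 18; deficit = 144/301

Write each e_j = u_j / sqrt(<u_j, u_j>) where u_j is the displayed integer vector. Then <v, e_j> = <v, u_j> / sqrt(<u_j, u_j>), so |<v, e_j>|^2 = <v, u_j>^2 / <u_j, u_j>.
Coefficients: <v, e_1> = 3/sqrt(9), <v, e_2> = -9/sqrt(5), <v, e_3> = -66/sqrt(13545).
Square and sum: Σ |<v, e_j>|^2 = 5274/301.
Compute ||v||^2 = v·v = 18.
Deficit = 18 − 5274/301 = 144/301 ≥ 0, confirming Bessel's inequality. (The deficit equals ||v − Σ <v,e_j> e_j||^2, the squared distance from v to span{e_j}.)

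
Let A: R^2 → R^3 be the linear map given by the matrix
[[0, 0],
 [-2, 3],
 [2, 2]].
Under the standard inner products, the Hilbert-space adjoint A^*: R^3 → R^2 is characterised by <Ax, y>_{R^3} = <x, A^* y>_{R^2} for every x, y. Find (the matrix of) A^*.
A^* = A^T =
[[0, -2, 2],
 [0, 3, 2]]

For real matrices with standard dot products, the defining identity <Ax, y> = <x, A^* y> gives (Ax)^T y = x^T (A^*) y, i.e. x^T A^T y = x^T (A^*) y. Since this holds for all x, y, we must have A^* = A^T. Therefore
A^* =
[[0, -2, 2],
 [0, 3, 2]].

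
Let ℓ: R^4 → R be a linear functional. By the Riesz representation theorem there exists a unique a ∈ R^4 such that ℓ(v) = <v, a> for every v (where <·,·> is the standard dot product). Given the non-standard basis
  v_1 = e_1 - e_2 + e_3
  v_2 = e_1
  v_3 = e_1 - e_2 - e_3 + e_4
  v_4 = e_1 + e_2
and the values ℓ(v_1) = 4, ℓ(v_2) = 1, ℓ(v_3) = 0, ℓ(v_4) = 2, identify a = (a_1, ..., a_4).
a = (1, 1, 4, 4)

Write a = (a_1, ..., a_4) in the standard basis. For each basis vector v_i, ℓ(v_i) = <v_i, a> is a linear equation in the a_j's. Collect the n equations into a matrix system V a = ℓ, where row i of V is v_i (expressed in the standard basis). Since V is invertible (lower-triangular with 1s on the diagonal, up to permutation), solve by back-substitution:
  V =
[[1, -1, 1, 0],
 [1, 0, 0, 0],
 [1, -1, -1, 1],
 [1, 1, 0, 0]]
  V a = (4, 1, 0, 2)
Solving gives a = (1, 1, 4, 4).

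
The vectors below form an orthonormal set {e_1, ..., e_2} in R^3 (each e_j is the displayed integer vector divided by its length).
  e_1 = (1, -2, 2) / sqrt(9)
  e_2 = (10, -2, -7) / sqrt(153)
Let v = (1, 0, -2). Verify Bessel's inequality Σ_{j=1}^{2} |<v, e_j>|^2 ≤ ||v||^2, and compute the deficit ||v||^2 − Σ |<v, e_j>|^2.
Σ |<v, e_j>|^2 = 81/17; ||v||^2 = 5; deficit = 4/17

Write each e_j = u_j / sqrt(<u_j, u_j>) where u_j is the displayed integer vector. Then <v, e_j> = <v, u_j> / sqrt(<u_j, u_j>), so |<v, e_j>|^2 = <v, u_j>^2 / <u_j, u_j>.
Coefficients: <v, e_1> = -3/sqrt(9), <v, e_2> = 24/sqrt(153).
Square and sum: Σ |<v, e_j>|^2 = 81/17.
Compute ||v||^2 = v·v = 5.
Deficit = 5 − 81/17 = 4/17 ≥ 0, confirming Bessel's inequality. (The deficit equals ||v − Σ <v,e_j> e_j||^2, the squared distance from v to span{e_j}.)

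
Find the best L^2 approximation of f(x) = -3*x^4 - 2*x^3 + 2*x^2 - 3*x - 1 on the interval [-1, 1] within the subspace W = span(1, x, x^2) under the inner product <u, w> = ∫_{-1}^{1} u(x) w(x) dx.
g(x) = -4*x^2/7 - 21*x/5 - 26/35

The best approximation g ∈ W is the orthogonal projection of f onto W. Writing g = a_0 + a_1 x + a_2 x^2, the coefficients solve the normal equations G · a = b where
  G_{ij} = <φ_i, φ_j> and b_i = <f, φ_i>, with φ_0 = 1, φ_1 = x, φ_2 = x^2.
G =
  [2, 0, 2/3]
  [0, 2/3, 0]
  [2/3, 0, 2/5],
b = (-28/15, -14/5, -76/105).
Solving gives a_0 = -26/35, a_1 = -21/5, a_2 = -4/7, so
  g(x) = -4*x^2/7 - 21*x/5 - 26/35.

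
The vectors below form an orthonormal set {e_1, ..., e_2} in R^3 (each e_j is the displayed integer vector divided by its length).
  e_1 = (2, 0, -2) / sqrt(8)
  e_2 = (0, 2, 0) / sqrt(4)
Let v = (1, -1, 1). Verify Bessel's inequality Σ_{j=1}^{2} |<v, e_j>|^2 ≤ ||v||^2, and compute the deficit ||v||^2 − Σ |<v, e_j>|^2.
Σ |<v, e_j>|^2 = 1; ||v||^2 = 3; deficit = 2

Write each e_j = u_j / sqrt(<u_j, u_j>) where u_j is the displayed integer vector. Then <v, e_j> = <v, u_j> / sqrt(<u_j, u_j>), so |<v, e_j>|^2 = <v, u_j>^2 / <u_j, u_j>.
Coefficients: <v, e_1> = 0/sqrt(8), <v, e_2> = -2/sqrt(4).
Square and sum: Σ |<v, e_j>|^2 = 1.
Compute ||v||^2 = v·v = 3.
Deficit = 3 − 1 = 2 ≥ 0, confirming Bessel's inequality. (The deficit equals ||v − Σ <v,e_j> e_j||^2, the squared distance from v to span{e_j}.)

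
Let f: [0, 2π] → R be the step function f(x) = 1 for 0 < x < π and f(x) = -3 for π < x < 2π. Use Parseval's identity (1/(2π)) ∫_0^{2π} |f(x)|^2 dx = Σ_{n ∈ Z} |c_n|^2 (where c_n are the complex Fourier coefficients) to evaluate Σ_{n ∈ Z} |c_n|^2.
Σ |c_n|^2 = 5

Parseval equates the L^2 energy of f (normalised by 1/(2π)) with the ℓ^2 sum of its Fourier coefficients: (1/(2π)) ∫_0^{2π} |f|^2 = Σ |c_n|^2.
Compute the left side: (1/(2π)) [∫_0^π 1^2 dx + ∫_π^{2π} (-3)^2 dx] = (1/(2π)) · (1π + 9π) = (1 + 9)/2 = 5.
So Σ_{n ∈ Z} |c_n|^2 = 5.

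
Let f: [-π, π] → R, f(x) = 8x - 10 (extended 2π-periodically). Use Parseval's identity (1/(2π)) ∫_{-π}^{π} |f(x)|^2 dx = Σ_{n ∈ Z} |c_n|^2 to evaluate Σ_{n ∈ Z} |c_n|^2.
Σ |c_n|^2 = 64π^2/3 + 100

Expand and integrate term by term over [-π, π]:
  ∫ (8x)^2 dx = 64·(2π^3/3); ∫ 2·8·(-10)·x dx = 0 (odd integrand); ∫ (-10)^2 dx = 100·2π.
So (1/(2π)) ∫_{-π}^{π} (8x - 10)^2 dx = 64π^2/3 + 100 = 64π^2/3 + 100.
Parseval ⇒ Σ |c_n|^2 = 64π^2/3 + 100.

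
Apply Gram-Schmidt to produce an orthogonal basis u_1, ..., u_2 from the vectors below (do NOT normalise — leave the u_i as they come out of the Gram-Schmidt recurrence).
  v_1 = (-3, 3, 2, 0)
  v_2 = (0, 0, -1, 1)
Orthogonal basis:
  u_1 = (-3, 3, 2, 0)
  u_2 = (-3/11, 3/11, -9/11, 1)

Apply the Gram-Schmidt recurrence
  u_1 = v_1
  u_i = v_i − Σ_{j<i} ((v_i · u_j) / (u_j · u_j)) · u_j.

Step by step this gives:
  u_1 = (-3, 3, 2, 0)
  u_2 = (-3/11, 3/11, -9/11, 1)

Orthogonality check:
  u_2 · u_1 = 0 (should be 0)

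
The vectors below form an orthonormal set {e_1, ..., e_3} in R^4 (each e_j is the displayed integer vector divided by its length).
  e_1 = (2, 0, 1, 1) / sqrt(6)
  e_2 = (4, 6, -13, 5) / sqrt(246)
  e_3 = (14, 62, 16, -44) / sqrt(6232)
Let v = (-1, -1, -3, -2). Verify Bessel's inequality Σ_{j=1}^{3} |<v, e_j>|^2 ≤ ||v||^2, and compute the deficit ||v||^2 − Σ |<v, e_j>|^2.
Σ |<v, e_j>|^2 = 187/19; ||v||^2 = 15; deficit = 98/19

Write each e_j = u_j / sqrt(<u_j, u_j>) where u_j is the displayed integer vector. Then <v, e_j> = <v, u_j> / sqrt(<u_j, u_j>), so |<v, e_j>|^2 = <v, u_j>^2 / <u_j, u_j>.
Coefficients: <v, e_1> = -7/sqrt(6), <v, e_2> = 19/sqrt(246), <v, e_3> = -36/sqrt(6232).
Square and sum: Σ |<v, e_j>|^2 = 187/19.
Compute ||v||^2 = v·v = 15.
Deficit = 15 − 187/19 = 98/19 ≥ 0, confirming Bessel's inequality. (The deficit equals ||v − Σ <v,e_j> e_j||^2, the squared distance from v to span{e_j}.)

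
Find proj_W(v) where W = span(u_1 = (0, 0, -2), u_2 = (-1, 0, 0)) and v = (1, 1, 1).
proj_W(v) = (1, 0, 1)

Set up U = [u_1 | ... | u_2] ∈ R^(3×2). The projector onto W = col(U) is P = U (U^T U)^(-1) U^T.
Compute U^T U =
  [4, 0]
  [0, 1],
and U^T v = (-2, -1).
Solve U^T U · c = U^T v for the coefficients: c = (-1/2, -1). The projection is proj_W(v) = U c.
Check: (v - proj_W(v)) · u_1 = 0  (should be 0).
Check: (v - proj_W(v)) · u_2 = 0  (should be 0).
Result: proj_W(v) = (1, 0, 1).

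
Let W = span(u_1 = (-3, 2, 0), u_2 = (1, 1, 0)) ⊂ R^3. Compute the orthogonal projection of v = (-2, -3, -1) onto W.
proj_W(v) = (-2, -3, 0)

Set up U = [u_1 | ... | u_2] ∈ R^(3×2). The projector onto W = col(U) is P = U (U^T U)^(-1) U^T.
Compute U^T U =
  [13, -1]
  [-1, 2],
and U^T v = (0, -5).
Solve U^T U · c = U^T v for the coefficients: c = (-1/5, -13/5). The projection is proj_W(v) = U c.
Check: (v - proj_W(v)) · u_1 = 0  (should be 0).
Check: (v - proj_W(v)) · u_2 = 0  (should be 0).
Result: proj_W(v) = (-2, -3, 0).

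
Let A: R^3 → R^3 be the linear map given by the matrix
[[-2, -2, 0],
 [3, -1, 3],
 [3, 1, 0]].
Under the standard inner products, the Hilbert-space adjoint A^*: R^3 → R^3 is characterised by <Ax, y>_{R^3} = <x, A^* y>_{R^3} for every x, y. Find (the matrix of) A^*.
A^* = A^T =
[[-2, 3, 3],
 [-2, -1, 1],
 [0, 3, 0]]

For real matrices with standard dot products, the defining identity <Ax, y> = <x, A^* y> gives (Ax)^T y = x^T (A^*) y, i.e. x^T A^T y = x^T (A^*) y. Since this holds for all x, y, we must have A^* = A^T. Therefore
A^* =
[[-2, 3, 3],
 [-2, -1, 1],
 [0, 3, 0]].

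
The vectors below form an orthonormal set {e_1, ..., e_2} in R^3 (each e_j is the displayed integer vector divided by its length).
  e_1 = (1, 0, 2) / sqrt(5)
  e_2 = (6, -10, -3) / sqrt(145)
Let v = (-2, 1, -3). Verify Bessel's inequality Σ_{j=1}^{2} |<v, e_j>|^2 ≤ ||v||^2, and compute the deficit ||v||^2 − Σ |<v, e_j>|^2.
Σ |<v, e_j>|^2 = 405/29; ||v||^2 = 14; deficit = 1/29

Write each e_j = u_j / sqrt(<u_j, u_j>) where u_j is the displayed integer vector. Then <v, e_j> = <v, u_j> / sqrt(<u_j, u_j>), so |<v, e_j>|^2 = <v, u_j>^2 / <u_j, u_j>.
Coefficients: <v, e_1> = -8/sqrt(5), <v, e_2> = -13/sqrt(145).
Square and sum: Σ |<v, e_j>|^2 = 405/29.
Compute ||v||^2 = v·v = 14.
Deficit = 14 − 405/29 = 1/29 ≥ 0, confirming Bessel's inequality. (The deficit equals ||v − Σ <v,e_j> e_j||^2, the squared distance from v to span{e_j}.)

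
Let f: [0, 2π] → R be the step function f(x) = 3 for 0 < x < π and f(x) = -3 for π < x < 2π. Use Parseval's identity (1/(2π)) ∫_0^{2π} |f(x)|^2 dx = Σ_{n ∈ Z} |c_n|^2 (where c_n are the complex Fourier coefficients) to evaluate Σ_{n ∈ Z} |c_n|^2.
Σ |c_n|^2 = 9

Parseval equates the L^2 energy of f (normalised by 1/(2π)) with the ℓ^2 sum of its Fourier coefficients: (1/(2π)) ∫_0^{2π} |f|^2 = Σ |c_n|^2.
Compute the left side: (1/(2π)) [∫_0^π 3^2 dx + ∫_π^{2π} (-3)^2 dx] = (1/(2π)) · (9π + 9π) = (9 + 9)/2 = 9.
So Σ_{n ∈ Z} |c_n|^2 = 9.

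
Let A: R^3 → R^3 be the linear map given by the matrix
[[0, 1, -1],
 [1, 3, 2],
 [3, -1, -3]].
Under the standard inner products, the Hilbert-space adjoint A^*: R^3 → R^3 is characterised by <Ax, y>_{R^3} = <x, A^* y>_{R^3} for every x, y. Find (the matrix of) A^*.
A^* = A^T =
[[0, 1, 3],
 [1, 3, -1],
 [-1, 2, -3]]

For real matrices with standard dot products, the defining identity <Ax, y> = <x, A^* y> gives (Ax)^T y = x^T (A^*) y, i.e. x^T A^T y = x^T (A^*) y. Since this holds for all x, y, we must have A^* = A^T. Therefore
A^* =
[[0, 1, 3],
 [1, 3, -1],
 [-1, 2, -3]].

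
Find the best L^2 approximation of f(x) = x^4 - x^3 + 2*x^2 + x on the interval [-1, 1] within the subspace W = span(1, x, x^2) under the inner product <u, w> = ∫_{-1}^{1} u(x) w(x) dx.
g(x) = 20*x^2/7 + 2*x/5 - 3/35

The best approximation g ∈ W is the orthogonal projection of f onto W. Writing g = a_0 + a_1 x + a_2 x^2, the coefficients solve the normal equations G · a = b where
  G_{ij} = <φ_i, φ_j> and b_i = <f, φ_i>, with φ_0 = 1, φ_1 = x, φ_2 = x^2.
G =
  [2, 0, 2/3]
  [0, 2/3, 0]
  [2/3, 0, 2/5],
b = (26/15, 4/15, 38/35).
Solving gives a_0 = -3/35, a_1 = 2/5, a_2 = 20/7, so
  g(x) = 20*x^2/7 + 2*x/5 - 3/35.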